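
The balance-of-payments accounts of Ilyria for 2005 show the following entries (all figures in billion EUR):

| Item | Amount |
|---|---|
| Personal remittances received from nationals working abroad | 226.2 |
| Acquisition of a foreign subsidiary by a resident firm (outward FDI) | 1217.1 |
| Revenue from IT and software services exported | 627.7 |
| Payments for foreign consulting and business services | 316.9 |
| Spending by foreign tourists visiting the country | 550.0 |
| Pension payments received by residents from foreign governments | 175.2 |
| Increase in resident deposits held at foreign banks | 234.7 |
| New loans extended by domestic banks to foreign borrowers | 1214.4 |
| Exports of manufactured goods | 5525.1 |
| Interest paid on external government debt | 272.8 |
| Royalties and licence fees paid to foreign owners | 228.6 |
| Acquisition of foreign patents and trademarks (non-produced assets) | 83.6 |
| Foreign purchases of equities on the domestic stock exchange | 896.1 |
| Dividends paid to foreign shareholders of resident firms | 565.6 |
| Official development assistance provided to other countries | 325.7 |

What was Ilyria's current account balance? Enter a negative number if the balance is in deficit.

Goods: 5525.1
Services: -316.9 + 627.7 + 550.0 - 228.6 = 632.2
Primary income: -272.8 - 565.6 = -838.4
Secondary income: 175.2 - 325.7 + 226.2 = 75.7
Current account = 5525.1 + 632.2 + (-838.4) + 75.7 = 5394.6
(Excluded from the current account — financial account: acquisition of a foreign subsidiary by a resident firm (outward FDI) 1217.1, increase in resident deposits held at foreign banks 234.7, new loans extended by domestic banks to foreign borrowers 1214.4, foreign purchases of equities on the domestic stock exchange 896.1; capital account: acquisition of foreign patents and trademarks (non-produced assets) 83.6.)

5394.6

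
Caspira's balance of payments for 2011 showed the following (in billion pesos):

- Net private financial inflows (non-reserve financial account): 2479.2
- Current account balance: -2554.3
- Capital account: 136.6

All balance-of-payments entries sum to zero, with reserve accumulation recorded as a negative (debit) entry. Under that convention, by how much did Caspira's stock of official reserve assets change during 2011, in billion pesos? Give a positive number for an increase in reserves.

61.5

Official reserve transactions balance = -((-2554.3) + 136.6 + 2479.2) = -61.5
An accumulation of reserves is recorded as a debit (negative entry), so the change in the stock of reserves is the negative of that balance.
Change in official reserves = -(-61.5) = 61.5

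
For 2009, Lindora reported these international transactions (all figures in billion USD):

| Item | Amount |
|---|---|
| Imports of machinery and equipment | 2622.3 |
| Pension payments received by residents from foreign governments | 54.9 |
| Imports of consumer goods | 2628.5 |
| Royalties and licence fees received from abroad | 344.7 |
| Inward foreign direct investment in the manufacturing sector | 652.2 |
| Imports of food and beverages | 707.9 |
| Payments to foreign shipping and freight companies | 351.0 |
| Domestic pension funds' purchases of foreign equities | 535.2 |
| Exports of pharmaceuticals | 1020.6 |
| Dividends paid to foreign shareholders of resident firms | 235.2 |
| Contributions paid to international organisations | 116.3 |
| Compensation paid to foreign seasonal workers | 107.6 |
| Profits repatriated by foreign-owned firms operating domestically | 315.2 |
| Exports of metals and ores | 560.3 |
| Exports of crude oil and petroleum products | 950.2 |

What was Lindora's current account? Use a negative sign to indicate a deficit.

-4153.3

Goods: -2622.3 + 560.3 + 1020.6 - 2628.5 - 707.9 + 950.2 = -3427.6
Services: 344.7 - 351.0 = -6.3
Primary income: -107.6 - 235.2 - 315.2 = -658.0
Secondary income: 54.9 - 116.3 = -61.4
Current account = (-3427.6) + (-6.3) + (-658.0) + (-61.4) = -4153.3
(Excluded from the current account — financial account: inward foreign direct investment in the manufacturing sector 652.2, domestic pension funds' purchases of foreign equities 535.2.)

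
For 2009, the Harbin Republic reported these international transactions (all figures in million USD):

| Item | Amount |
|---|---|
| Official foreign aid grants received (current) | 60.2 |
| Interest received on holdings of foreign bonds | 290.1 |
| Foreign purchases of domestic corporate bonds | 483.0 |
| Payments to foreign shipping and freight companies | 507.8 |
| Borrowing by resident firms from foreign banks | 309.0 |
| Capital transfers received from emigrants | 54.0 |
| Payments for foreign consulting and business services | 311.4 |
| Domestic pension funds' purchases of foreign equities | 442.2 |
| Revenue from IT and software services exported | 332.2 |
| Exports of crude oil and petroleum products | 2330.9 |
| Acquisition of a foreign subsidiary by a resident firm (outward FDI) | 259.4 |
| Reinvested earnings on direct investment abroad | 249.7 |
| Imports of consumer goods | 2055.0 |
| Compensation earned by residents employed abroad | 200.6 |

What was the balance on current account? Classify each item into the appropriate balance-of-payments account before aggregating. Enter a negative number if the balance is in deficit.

Goods: -2055.0 + 2330.9 = 275.9
Services: -311.4 - 507.8 + 332.2 = -487.0
Primary income: 249.7 + 200.6 + 290.1 = 740.4
Secondary income: 60.2
Current account = 275.9 + (-487.0) + 740.4 + 60.2 = 589.5
(Excluded from the current account — financial account: foreign purchases of domestic corporate bonds 483.0, borrowing by resident firms from foreign banks 309.0, domestic pension funds' purchases of foreign equities 442.2, acquisition of a foreign subsidiary by a resident firm (outward FDI) 259.4; capital account: capital transfers received from emigrants 54.0.)

589.5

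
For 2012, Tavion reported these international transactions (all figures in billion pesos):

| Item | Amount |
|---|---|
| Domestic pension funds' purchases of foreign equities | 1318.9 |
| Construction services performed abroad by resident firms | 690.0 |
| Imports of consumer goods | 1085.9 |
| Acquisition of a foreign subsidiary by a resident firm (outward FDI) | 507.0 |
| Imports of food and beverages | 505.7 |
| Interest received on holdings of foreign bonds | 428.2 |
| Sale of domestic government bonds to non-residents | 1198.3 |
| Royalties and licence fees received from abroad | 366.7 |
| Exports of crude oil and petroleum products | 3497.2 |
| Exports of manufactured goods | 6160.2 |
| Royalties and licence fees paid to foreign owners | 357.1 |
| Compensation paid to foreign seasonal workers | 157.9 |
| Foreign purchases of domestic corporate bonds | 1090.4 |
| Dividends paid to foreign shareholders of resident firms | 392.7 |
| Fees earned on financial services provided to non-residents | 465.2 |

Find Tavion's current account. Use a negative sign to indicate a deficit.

Goods: 3497.2 + 6160.2 - 505.7 - 1085.9 = 8065.8
Services: -357.1 + 465.2 + 366.7 + 690.0 = 1164.8
Primary income: 428.2 - 392.7 - 157.9 = -122.4
Current account = 8065.8 + 1164.8 + (-122.4) = 9108.2
(Excluded from the current account — financial account: domestic pension funds' purchases of foreign equities 1318.9, acquisition of a foreign subsidiary by a resident firm (outward FDI) 507.0, sale of domestic government bonds to non-residents 1198.3, foreign purchases of domestic corporate bonds 1090.4.)

9108.2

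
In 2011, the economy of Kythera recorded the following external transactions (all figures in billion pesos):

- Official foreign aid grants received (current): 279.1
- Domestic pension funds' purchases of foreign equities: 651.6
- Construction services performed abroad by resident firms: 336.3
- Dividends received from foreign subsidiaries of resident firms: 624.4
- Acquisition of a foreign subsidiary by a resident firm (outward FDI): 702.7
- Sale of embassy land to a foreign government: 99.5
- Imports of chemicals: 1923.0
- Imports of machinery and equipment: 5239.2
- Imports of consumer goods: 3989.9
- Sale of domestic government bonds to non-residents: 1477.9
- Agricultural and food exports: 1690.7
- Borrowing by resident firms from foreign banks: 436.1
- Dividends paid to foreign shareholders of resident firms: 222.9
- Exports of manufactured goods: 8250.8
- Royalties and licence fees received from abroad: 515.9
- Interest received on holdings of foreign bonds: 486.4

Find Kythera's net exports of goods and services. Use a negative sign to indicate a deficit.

Goods: 1690.7 + 8250.8 - 1923.0 - 3989.9 - 5239.2 = -1210.6
Services: 515.9 + 336.3 = 852.2
Trade balance = -1210.6 + 852.2 = -358.4
(Excluded from the trade balance — secondary income: official foreign aid grants received (current) 279.1; financial account: domestic pension funds' purchases of foreign equities 651.6, acquisition of a foreign subsidiary by a resident firm (outward FDI) 702.7, sale of domestic government bonds to non-residents 1477.9, borrowing by resident firms from foreign banks 436.1; primary income: dividends received from foreign subsidiaries of resident firms 624.4, dividends paid to foreign shareholders of resident firms 222.9, interest received on holdings of foreign bonds 486.4; capital account: sale of embassy land to a foreign government 99.5.)

-358.4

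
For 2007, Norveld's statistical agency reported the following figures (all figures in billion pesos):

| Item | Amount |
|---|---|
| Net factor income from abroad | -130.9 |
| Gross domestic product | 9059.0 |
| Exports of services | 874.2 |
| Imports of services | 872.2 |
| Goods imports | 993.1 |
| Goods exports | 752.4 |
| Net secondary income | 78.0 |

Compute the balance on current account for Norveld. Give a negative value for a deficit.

Goods balance = 752.4 - 993.1 = -240.7
Services balance = 874.2 - 872.2 = 2.0
Trade balance (goods + services) = -240.7 + 2.0 = -238.7
Net primary income = -130.9
Net secondary income = 78.0
Current account = -238.7 + (-130.9) + 78.0 = -291.6

-291.6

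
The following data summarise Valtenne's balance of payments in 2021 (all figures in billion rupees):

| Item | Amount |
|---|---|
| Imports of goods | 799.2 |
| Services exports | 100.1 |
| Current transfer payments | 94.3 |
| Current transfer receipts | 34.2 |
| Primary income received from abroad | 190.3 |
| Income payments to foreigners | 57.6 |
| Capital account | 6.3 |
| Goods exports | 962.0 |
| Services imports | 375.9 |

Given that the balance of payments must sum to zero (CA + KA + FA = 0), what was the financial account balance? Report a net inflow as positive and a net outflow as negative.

Goods balance = 962.0 - 799.2 = 162.8
Services balance = 100.1 - 375.9 = -275.8
Trade balance (goods + services) = 162.8 + (-275.8) = -113.0
Net primary income = 190.3 - 57.6 = 132.7
Net secondary income = 34.2 - 94.3 = -60.1
Current account = -113.0 + 132.7 + (-60.1) = -40.4
Financial account = -(-40.4 + 6.3) = 34.1

34.1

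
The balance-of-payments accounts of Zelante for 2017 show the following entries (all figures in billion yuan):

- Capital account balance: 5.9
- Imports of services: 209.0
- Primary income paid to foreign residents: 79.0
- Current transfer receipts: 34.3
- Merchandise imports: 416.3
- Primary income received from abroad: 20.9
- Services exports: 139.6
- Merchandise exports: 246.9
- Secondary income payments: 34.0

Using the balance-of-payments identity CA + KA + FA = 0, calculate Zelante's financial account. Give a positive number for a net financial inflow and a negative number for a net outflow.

290.7

Goods balance = 246.9 - 416.3 = -169.4
Services balance = 139.6 - 209.0 = -69.4
Trade balance (goods + services) = -169.4 + (-69.4) = -238.8
Net primary income = 20.9 - 79.0 = -58.1
Net secondary income = 34.3 - 34.0 = 0.3
Current account = -238.8 + (-58.1) + 0.3 = -296.6
Financial account = -(-296.6 + 5.9) = 290.7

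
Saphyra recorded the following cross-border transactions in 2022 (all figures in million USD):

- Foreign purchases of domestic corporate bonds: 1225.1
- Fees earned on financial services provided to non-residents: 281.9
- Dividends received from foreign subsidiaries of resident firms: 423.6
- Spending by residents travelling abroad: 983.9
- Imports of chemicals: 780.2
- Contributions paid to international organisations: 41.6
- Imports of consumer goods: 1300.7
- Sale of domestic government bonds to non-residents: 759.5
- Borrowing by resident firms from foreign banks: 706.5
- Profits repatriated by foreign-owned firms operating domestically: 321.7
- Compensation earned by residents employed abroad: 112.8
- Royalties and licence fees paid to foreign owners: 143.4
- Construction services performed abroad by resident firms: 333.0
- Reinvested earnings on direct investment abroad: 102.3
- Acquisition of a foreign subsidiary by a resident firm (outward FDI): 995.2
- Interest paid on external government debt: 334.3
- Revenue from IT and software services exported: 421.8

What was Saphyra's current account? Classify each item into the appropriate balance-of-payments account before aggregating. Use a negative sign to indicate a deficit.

-2230.4

Goods: -1300.7 - 780.2 = -2080.9
Services: -983.9 - 143.4 + 421.8 + 333.0 + 281.9 = -90.6
Primary income: -334.3 + 102.3 - 321.7 + 112.8 + 423.6 = -17.3
Secondary income: -41.6
Current account = (-2080.9) + (-90.6) + (-17.3) + (-41.6) = -2230.4
(Excluded from the current account — financial account: foreign purchases of domestic corporate bonds 1225.1, sale of domestic government bonds to non-residents 759.5, borrowing by resident firms from foreign banks 706.5, acquisition of a foreign subsidiary by a resident firm (outward FDI) 995.2.)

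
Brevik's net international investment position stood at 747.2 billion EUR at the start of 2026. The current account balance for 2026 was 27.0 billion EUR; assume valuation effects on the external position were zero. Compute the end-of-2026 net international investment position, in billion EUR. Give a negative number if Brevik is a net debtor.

With no valuation effects, change in NIIP = current account = 27.0
End-of-year NIIP = 747.2 + 27.0 = 774.2

774.2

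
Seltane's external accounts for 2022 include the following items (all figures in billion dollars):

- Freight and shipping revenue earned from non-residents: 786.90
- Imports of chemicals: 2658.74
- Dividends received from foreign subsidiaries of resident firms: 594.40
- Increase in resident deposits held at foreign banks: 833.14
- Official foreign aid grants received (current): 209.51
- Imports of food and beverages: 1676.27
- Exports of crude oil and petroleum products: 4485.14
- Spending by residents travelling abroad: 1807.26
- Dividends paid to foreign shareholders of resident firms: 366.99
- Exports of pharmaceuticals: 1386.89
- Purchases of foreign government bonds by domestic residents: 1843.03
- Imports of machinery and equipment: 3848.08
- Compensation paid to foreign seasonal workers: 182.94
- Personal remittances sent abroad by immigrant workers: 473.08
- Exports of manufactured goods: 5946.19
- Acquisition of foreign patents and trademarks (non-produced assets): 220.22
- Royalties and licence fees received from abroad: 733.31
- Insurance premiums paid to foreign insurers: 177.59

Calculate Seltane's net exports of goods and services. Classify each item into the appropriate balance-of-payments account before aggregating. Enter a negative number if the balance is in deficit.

Goods: 5946.19 + 1386.89 - 2658.74 - 1676.27 - 3848.08 + 4485.14 = 3635.13
Services: -177.59 + 786.90 - 1807.26 + 733.31 = -464.64
Trade balance = 3635.13 + (-464.64) = 3170.49
(Excluded from the trade balance — primary income: dividends received from foreign subsidiaries of resident firms 594.40, dividends paid to foreign shareholders of resident firms 366.99, compensation paid to foreign seasonal workers 182.94; financial account: increase in resident deposits held at foreign banks 833.14, purchases of foreign government bonds by domestic residents 1843.03; secondary income: official foreign aid grants received (current) 209.51, personal remittances sent abroad by immigrant workers 473.08; capital account: acquisition of foreign patents and trademarks (non-produced assets) 220.22.)

3170.49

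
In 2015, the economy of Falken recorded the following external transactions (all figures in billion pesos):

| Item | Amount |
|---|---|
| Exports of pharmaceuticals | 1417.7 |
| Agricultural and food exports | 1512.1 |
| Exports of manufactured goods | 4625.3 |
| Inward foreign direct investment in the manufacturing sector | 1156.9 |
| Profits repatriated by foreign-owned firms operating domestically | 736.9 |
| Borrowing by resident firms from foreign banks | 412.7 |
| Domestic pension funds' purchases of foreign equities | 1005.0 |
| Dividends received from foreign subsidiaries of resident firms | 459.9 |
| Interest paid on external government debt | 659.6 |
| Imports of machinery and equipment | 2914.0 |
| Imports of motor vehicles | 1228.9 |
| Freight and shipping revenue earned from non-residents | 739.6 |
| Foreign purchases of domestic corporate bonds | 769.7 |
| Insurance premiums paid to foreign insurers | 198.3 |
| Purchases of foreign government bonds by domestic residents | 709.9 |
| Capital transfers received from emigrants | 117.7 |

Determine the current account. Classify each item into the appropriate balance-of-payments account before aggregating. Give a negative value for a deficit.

3016.9

Goods: -2914.0 + 1417.7 + 4625.3 + 1512.1 - 1228.9 = 3412.2
Services: 739.6 - 198.3 = 541.3
Primary income: -736.9 + 459.9 - 659.6 = -936.6
Current account = 3412.2 + 541.3 + (-936.6) = 3016.9
(Excluded from the current account — financial account: inward foreign direct investment in the manufacturing sector 1156.9, borrowing by resident firms from foreign banks 412.7, domestic pension funds' purchases of foreign equities 1005.0, foreign purchases of domestic corporate bonds 769.7, purchases of foreign government bonds by domestic residents 709.9; capital account: capital transfers received from emigrants 117.7.)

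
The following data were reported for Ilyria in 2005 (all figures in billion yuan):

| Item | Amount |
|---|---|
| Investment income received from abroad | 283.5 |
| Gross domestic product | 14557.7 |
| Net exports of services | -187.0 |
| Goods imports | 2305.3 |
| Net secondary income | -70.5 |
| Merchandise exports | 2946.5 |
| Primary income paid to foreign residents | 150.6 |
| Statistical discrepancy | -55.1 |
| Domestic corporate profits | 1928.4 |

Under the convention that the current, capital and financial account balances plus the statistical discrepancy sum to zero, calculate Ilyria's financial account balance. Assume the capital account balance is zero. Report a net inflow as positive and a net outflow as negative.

Goods balance = 2946.5 - 2305.3 = 641.2
Services balance = -187.0
Trade balance (goods + services) = 641.2 + (-187.0) = 454.2
Net primary income = 283.5 - 150.6 = 132.9
Net secondary income = -70.5
Current account = 454.2 + 132.9 + (-70.5) = 516.6
Financial account = -(516.6 + (-55.1)) = -461.5

-461.5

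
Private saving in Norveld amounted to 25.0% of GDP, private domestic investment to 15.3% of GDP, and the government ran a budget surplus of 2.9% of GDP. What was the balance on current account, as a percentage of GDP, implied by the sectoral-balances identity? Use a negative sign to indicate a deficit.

By the sectoral-balances identity, CA = (S_private - I) + (T - G).
Private balance = 25.0 - 15.3 = 9.7
Government balance (T - G) = 2.9
CA = 9.7 + 2.9 = 12.6

12.6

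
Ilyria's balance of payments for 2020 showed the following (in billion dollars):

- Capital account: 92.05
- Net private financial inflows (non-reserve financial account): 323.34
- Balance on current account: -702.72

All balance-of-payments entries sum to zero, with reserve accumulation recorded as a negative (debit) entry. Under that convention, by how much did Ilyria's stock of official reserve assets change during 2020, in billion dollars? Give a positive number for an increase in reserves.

Official reserve transactions balance = -((-702.72) + 92.05 + 323.34) = 287.33
An accumulation of reserves is recorded as a debit (negative entry), so the change in the stock of reserves is the negative of that balance.
Change in official reserves = -(287.33) = -287.33

-287.33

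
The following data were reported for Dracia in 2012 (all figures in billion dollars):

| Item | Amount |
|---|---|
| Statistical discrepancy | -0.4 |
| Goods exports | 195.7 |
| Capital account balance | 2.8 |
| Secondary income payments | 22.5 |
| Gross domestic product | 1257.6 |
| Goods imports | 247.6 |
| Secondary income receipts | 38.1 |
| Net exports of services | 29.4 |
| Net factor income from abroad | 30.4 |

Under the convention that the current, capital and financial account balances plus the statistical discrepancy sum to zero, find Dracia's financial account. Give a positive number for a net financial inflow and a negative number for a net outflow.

Goods balance = 195.7 - 247.6 = -51.9
Services balance = 29.4
Trade balance (goods + services) = -51.9 + 29.4 = -22.5
Net primary income = 30.4
Net secondary income = 38.1 - 22.5 = 15.6
Current account = -22.5 + 30.4 + 15.6 = 23.5
Financial account = -(23.5 + 2.8 + (-0.4)) = -25.9

-25.9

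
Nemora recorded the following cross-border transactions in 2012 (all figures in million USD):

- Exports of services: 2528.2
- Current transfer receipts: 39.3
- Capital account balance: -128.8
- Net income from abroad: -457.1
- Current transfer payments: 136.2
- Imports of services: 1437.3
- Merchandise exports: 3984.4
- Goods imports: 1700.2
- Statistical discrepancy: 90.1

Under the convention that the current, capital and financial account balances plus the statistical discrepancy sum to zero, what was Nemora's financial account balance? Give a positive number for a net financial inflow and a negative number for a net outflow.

Goods balance = 3984.4 - 1700.2 = 2284.2
Services balance = 2528.2 - 1437.3 = 1090.9
Trade balance (goods + services) = 2284.2 + 1090.9 = 3375.1
Net primary income = -457.1
Net secondary income = 39.3 - 136.2 = -96.9
Current account = 3375.1 + (-457.1) + (-96.9) = 2821.1
Financial account = -(2821.1 + (-128.8) + 90.1) = -2782.4

-2782.4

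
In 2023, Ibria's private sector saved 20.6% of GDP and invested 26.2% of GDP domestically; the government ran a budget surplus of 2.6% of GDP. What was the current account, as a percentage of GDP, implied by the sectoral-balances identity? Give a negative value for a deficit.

By the sectoral-balances identity, CA = (S_private - I) + (T - G).
Private balance = 20.6 - 26.2 = -5.6
Government balance (T - G) = 2.6
CA = -5.6 + 2.6 = -3.0

-3.0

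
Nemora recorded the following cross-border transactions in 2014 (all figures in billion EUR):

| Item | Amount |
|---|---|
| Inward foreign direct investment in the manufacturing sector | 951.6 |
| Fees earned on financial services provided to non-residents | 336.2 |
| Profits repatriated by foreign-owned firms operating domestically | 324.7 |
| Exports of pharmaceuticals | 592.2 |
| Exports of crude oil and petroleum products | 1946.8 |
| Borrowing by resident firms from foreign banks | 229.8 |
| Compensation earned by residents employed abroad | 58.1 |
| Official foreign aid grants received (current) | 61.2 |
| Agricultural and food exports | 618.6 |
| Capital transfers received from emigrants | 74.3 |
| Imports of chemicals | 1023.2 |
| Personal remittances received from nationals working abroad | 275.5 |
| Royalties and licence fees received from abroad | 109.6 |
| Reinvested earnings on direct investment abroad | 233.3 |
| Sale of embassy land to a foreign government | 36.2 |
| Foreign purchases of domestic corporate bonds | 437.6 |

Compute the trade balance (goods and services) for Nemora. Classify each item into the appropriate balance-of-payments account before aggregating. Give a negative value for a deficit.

2580.2

Goods: 618.6 + 1946.8 - 1023.2 + 592.2 = 2134.4
Services: 109.6 + 336.2 = 445.8
Trade balance = 2134.4 + 445.8 = 2580.2
(Excluded from the trade balance — financial account: inward foreign direct investment in the manufacturing sector 951.6, borrowing by resident firms from foreign banks 229.8, foreign purchases of domestic corporate bonds 437.6; primary income: profits repatriated by foreign-owned firms operating domestically 324.7, compensation earned by residents employed abroad 58.1, reinvested earnings on direct investment abroad 233.3; secondary income: official foreign aid grants received (current) 61.2, personal remittances received from nationals working abroad 275.5; capital account: capital transfers received from emigrants 74.3, sale of embassy land to a foreign government 36.2.)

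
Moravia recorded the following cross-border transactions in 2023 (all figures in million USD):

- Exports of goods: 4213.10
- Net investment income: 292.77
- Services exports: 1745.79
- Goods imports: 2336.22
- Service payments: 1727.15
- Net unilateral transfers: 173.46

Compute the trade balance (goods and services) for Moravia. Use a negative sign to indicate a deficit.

Goods balance = 4213.10 - 2336.22 = 1876.88
Services balance = 1745.79 - 1727.15 = 18.64
Trade balance (goods + services) = 1876.88 + 18.64 = 1895.52

1895.52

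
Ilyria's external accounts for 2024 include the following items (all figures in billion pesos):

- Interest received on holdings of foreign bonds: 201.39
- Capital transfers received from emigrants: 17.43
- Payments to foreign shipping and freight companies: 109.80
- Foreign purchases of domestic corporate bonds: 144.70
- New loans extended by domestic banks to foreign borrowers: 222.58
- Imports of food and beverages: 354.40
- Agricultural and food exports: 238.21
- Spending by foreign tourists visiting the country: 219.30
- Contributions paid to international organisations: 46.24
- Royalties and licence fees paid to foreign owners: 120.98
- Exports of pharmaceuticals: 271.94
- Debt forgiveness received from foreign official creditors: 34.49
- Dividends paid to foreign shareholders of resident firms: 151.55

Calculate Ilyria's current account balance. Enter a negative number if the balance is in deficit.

Goods: 238.21 + 271.94 - 354.40 = 155.75
Services: 219.30 - 120.98 - 109.80 = -11.48
Primary income: 201.39 - 151.55 = 49.84
Secondary income: -46.24
Current account = 155.75 + (-11.48) + 49.84 + (-46.24) = 147.87
(Excluded from the current account — capital account: capital transfers received from emigrants 17.43, debt forgiveness received from foreign official creditors 34.49; financial account: foreign purchases of domestic corporate bonds 144.70, new loans extended by domestic banks to foreign borrowers 222.58.)

147.87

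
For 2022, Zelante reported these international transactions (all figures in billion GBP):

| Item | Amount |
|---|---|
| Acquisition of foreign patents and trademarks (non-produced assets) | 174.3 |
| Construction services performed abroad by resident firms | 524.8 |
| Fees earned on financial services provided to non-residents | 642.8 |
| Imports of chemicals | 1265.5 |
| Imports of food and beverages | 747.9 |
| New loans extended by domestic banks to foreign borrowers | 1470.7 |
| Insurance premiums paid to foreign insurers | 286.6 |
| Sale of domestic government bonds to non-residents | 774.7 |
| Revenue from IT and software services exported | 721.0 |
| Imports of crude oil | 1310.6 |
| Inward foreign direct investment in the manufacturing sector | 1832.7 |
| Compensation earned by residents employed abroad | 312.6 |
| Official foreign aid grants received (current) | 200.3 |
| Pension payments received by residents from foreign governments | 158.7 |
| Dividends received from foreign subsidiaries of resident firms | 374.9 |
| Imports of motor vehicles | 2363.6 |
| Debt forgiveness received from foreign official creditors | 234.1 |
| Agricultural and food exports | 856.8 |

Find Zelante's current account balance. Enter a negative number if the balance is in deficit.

-2182.3

Goods: -2363.6 + 856.8 - 747.9 - 1265.5 - 1310.6 = -4830.8
Services: 642.8 - 286.6 + 721.0 + 524.8 = 1602.0
Primary income: 374.9 + 312.6 = 687.5
Secondary income: 158.7 + 200.3 = 359.0
Current account = (-4830.8) + 1602.0 + 687.5 + 359.0 = -2182.3
(Excluded from the current account — capital account: acquisition of foreign patents and trademarks (non-produced assets) 174.3, debt forgiveness received from foreign official creditors 234.1; financial account: new loans extended by domestic banks to foreign borrowers 1470.7, sale of domestic government bonds to non-residents 774.7, inward foreign direct investment in the manufacturing sector 1832.7.)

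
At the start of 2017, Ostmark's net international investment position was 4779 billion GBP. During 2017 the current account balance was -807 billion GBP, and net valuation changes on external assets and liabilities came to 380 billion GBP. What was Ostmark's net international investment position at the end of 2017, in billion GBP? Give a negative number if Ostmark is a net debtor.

4352

Change in NIIP = current account + net valuation change = -807 + 380 = -427
End-of-year NIIP = 4779 + (-427) = 4352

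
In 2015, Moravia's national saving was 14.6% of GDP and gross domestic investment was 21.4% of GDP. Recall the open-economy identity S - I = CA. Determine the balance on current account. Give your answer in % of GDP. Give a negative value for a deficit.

-6.8

CA = S - I = 14.6 - 21.4 = -6.8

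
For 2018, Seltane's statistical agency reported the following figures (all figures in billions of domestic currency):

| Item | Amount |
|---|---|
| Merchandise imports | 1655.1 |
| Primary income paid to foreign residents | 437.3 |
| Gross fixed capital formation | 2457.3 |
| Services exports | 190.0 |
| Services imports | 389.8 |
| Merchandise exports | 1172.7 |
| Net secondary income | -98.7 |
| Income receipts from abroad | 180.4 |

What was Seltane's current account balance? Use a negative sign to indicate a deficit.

-1037.8

Goods balance = 1172.7 - 1655.1 = -482.4
Services balance = 190.0 - 389.8 = -199.8
Trade balance (goods + services) = -482.4 + (-199.8) = -682.2
Net primary income = 180.4 - 437.3 = -256.9
Net secondary income = -98.7
Current account = -682.2 + (-256.9) + (-98.7) = -1037.8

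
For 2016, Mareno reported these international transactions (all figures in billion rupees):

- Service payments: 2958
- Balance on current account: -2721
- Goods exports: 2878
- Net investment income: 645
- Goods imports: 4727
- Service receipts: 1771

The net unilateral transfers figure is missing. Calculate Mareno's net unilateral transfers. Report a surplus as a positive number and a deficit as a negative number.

Current account = goods balance + services balance + net primary income + net secondary income
Sum of the known components = -2391
Net unilateral transfers = CA - (known components) = -2721 - (-2391) = -330

-330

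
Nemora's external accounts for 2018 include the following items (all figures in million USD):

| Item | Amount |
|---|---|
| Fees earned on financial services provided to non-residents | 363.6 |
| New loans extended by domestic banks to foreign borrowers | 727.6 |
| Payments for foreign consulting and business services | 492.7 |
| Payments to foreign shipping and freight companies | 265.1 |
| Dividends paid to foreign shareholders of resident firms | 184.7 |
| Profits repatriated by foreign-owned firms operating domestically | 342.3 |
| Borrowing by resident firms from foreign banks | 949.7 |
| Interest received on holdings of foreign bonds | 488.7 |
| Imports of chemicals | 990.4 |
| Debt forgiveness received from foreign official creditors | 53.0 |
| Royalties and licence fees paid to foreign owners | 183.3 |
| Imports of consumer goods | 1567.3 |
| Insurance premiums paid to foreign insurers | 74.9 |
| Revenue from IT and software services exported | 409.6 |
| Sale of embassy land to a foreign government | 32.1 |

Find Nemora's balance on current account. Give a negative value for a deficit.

-2838.8

Goods: -1567.3 - 990.4 = -2557.7
Services: 409.6 - 74.9 - 265.1 - 492.7 + 363.6 - 183.3 = -242.8
Primary income: -184.7 + 488.7 - 342.3 = -38.3
Current account = (-2557.7) + (-242.8) + (-38.3) = -2838.8
(Excluded from the current account — financial account: new loans extended by domestic banks to foreign borrowers 727.6, borrowing by resident firms from foreign banks 949.7; capital account: debt forgiveness received from foreign official creditors 53.0, sale of embassy land to a foreign government 32.1.)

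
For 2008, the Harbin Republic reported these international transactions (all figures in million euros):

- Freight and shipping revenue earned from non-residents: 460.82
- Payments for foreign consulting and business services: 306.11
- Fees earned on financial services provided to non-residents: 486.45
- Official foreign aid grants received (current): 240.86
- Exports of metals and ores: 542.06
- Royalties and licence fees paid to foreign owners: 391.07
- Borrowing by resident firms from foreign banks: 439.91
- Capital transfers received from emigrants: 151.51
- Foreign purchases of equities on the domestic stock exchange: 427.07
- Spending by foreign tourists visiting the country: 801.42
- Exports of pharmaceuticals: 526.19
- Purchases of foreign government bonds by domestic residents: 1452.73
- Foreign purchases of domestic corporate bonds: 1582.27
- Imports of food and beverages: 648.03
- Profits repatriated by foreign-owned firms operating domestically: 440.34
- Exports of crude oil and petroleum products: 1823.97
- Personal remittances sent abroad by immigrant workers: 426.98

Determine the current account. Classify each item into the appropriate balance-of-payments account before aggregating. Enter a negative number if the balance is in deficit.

Goods: -648.03 + 1823.97 + 526.19 + 542.06 = 2244.19
Services: -391.07 + 801.42 + 486.45 - 306.11 + 460.82 = 1051.51
Primary income: -440.34
Secondary income: -426.98 + 240.86 = -186.12
Current account = 2244.19 + 1051.51 + (-440.34) + (-186.12) = 2669.24
(Excluded from the current account — financial account: borrowing by resident firms from foreign banks 439.91, foreign purchases of equities on the domestic stock exchange 427.07, purchases of foreign government bonds by domestic residents 1452.73, foreign purchases of domestic corporate bonds 1582.27; capital account: capital transfers received from emigrants 151.51.)

2669.24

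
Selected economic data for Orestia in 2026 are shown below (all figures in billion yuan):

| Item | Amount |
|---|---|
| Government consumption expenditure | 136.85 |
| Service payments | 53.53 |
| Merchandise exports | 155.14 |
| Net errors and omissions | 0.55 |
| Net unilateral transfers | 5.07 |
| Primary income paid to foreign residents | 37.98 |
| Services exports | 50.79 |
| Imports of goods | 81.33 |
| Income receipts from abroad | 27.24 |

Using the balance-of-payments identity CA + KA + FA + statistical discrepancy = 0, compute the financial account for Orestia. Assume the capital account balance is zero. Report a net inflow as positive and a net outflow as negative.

Goods balance = 155.14 - 81.33 = 73.81
Services balance = 50.79 - 53.53 = -2.74
Trade balance (goods + services) = 73.81 + (-2.74) = 71.07
Net primary income = 27.24 - 37.98 = -10.74
Net secondary income = 5.07
Current account = 71.07 + (-10.74) + 5.07 = 65.40
Financial account = -(65.40 + 0.55) = -65.95

-65.95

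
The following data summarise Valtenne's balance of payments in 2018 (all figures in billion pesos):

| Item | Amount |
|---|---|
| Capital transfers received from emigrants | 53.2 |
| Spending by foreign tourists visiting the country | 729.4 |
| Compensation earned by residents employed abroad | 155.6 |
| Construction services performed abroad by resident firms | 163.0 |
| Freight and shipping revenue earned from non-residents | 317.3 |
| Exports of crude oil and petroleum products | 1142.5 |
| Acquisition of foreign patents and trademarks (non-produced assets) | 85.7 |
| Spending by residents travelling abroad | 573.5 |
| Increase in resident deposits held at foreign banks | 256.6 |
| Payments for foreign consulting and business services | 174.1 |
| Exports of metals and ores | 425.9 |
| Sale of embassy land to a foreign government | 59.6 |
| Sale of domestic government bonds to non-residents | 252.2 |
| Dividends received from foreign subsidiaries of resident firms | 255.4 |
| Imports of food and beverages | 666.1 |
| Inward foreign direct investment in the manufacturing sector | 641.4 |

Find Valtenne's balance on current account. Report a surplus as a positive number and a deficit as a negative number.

1775.4

Goods: 425.9 - 666.1 + 1142.5 = 902.3
Services: 163.0 + 317.3 - 174.1 + 729.4 - 573.5 = 462.1
Primary income: 255.4 + 155.6 = 411.0
Current account = 902.3 + 462.1 + 411.0 = 1775.4
(Excluded from the current account — capital account: capital transfers received from emigrants 53.2, acquisition of foreign patents and trademarks (non-produced assets) 85.7, sale of embassy land to a foreign government 59.6; financial account: increase in resident deposits held at foreign banks 256.6, sale of domestic government bonds to non-residents 252.2, inward foreign direct investment in the manufacturing sector 641.4.)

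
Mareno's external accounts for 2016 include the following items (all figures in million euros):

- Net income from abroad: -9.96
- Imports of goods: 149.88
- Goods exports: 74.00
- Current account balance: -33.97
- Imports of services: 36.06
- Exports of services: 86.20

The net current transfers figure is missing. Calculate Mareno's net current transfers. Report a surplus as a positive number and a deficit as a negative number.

Current account = goods balance + services balance + net primary income + net secondary income
Sum of the known components = -35.70
Net current transfers = CA - (known components) = -33.97 - (-35.70) = 1.73

1.73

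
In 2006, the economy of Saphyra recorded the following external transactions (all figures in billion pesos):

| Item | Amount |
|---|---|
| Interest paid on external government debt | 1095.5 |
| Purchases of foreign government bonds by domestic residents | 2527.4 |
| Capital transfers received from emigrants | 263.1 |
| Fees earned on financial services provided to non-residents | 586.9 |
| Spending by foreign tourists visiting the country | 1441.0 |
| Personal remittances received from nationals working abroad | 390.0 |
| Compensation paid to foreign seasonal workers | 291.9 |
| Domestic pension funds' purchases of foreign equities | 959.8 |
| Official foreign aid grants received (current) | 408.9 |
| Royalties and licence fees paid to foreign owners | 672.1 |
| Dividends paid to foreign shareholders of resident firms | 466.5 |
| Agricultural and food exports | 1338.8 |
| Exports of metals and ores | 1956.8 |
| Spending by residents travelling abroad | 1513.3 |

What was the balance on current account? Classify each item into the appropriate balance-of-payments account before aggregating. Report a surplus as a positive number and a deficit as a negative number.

2083.1

Goods: 1956.8 + 1338.8 = 3295.6
Services: 586.9 - 1513.3 - 672.1 + 1441.0 = -157.5
Primary income: -291.9 - 1095.5 - 466.5 = -1853.9
Secondary income: 390.0 + 408.9 = 798.9
Current account = 3295.6 + (-157.5) + (-1853.9) + 798.9 = 2083.1
(Excluded from the current account — financial account: purchases of foreign government bonds by domestic residents 2527.4, domestic pension funds' purchases of foreign equities 959.8; capital account: capital transfers received from emigrants 263.1.)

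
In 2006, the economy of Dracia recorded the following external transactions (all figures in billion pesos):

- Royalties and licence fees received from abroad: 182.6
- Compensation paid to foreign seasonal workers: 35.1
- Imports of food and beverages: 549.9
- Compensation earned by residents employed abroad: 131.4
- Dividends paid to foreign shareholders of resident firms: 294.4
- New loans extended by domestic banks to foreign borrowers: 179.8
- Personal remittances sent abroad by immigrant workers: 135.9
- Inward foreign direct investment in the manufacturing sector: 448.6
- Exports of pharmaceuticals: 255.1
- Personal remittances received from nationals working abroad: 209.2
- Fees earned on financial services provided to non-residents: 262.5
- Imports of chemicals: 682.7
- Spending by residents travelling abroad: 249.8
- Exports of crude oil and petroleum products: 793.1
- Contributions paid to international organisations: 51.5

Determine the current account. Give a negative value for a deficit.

Goods: -549.9 + 255.1 - 682.7 + 793.1 = -184.4
Services: -249.8 + 262.5 + 182.6 = 195.3
Primary income: -294.4 - 35.1 + 131.4 = -198.1
Secondary income: 209.2 - 135.9 - 51.5 = 21.8
Current account = (-184.4) + 195.3 + (-198.1) + 21.8 = -165.4
(Excluded from the current account — financial account: new loans extended by domestic banks to foreign borrowers 179.8, inward foreign direct investment in the manufacturing sector 448.6.)

-165.4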